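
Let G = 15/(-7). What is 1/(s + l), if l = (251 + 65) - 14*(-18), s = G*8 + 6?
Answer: 7/3898 ≈ 0.0017958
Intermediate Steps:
G = -15/7 (G = 15*(-⅐) = -15/7 ≈ -2.1429)
s = -78/7 (s = -15/7*8 + 6 = -120/7 + 6 = -78/7 ≈ -11.143)
l = 568 (l = 316 + 252 = 568)
1/(s + l) = 1/(-78/7 + 568) = 1/(3898/7) = 7/3898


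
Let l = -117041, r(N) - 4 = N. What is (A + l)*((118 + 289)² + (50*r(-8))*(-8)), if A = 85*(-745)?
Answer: -30166033134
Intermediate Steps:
r(N) = 4 + N
A = -63325
(A + l)*((118 + 289)² + (50*r(-8))*(-8)) = (-63325 - 117041)*((118 + 289)² + (50*(4 - 8))*(-8)) = -180366*(407² + (50*(-4))*(-8)) = -180366*(165649 - 200*(-8)) = -180366*(165649 + 1600) = -180366*167249 = -30166033134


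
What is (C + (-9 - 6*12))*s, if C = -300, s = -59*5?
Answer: 112395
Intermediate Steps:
s = -295
(C + (-9 - 6*12))*s = (-300 + (-9 - 6*12))*(-295) = (-300 + (-9 - 72))*(-295) = (-300 - 81)*(-295) = -381*(-295) = 112395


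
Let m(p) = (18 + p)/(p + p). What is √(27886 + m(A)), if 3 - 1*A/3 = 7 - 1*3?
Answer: √111534/2 ≈ 166.98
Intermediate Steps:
A = -3 (A = 9 - 3*(7 - 1*3) = 9 - 3*(7 - 3) = 9 - 3*4 = 9 - 12 = -3)
m(p) = (18 + p)/(2*p) (m(p) = (18 + p)/((2*p)) = (18 + p)*(1/(2*p)) = (18 + p)/(2*p))
√(27886 + m(A)) = √(27886 + (½)*(18 - 3)/(-3)) = √(27886 + (½)*(-⅓)*15) = √(27886 - 5/2) = √(55767/2) = √111534/2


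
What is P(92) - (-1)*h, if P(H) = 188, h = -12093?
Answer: -11905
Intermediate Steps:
P(92) - (-1)*h = 188 - (-1)*(-12093) = 188 - 1*12093 = 188 - 12093 = -11905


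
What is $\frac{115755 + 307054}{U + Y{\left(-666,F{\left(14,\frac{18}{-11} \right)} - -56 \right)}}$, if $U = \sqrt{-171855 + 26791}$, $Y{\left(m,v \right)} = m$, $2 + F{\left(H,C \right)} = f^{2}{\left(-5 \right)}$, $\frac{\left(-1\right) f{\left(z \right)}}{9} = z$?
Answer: $- \frac{140795397}{294310} - \frac{422809 i \sqrt{36266}}{294310} \approx -478.39 - 273.58 i$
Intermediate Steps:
$f{\left(z \right)} = - 9 z$
$F{\left(H,C \right)} = 2023$ ($F{\left(H,C \right)} = -2 + \left(\left(-9\right) \left(-5\right)\right)^{2} = -2 + 45^{2} = -2 + 2025 = 2023$)
$U = 2 i \sqrt{36266}$ ($U = \sqrt{-145064} = 2 i \sqrt{36266} \approx 380.87 i$)
$\frac{115755 + 307054}{U + Y{\left(-666,F{\left(14,\frac{18}{-11} \right)} - -56 \right)}} = \frac{115755 + 307054}{2 i \sqrt{36266} - 666} = \frac{422809}{-666 + 2 i \sqrt{36266}}$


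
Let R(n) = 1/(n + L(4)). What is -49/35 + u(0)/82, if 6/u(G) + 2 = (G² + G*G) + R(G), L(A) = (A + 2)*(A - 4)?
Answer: -7/5 ≈ -1.4000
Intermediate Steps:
L(A) = (-4 + A)*(2 + A) (L(A) = (2 + A)*(-4 + A) = (-4 + A)*(2 + A))
R(n) = 1/n (R(n) = 1/(n + (-8 + 4² - 2*4)) = 1/(n + (-8 + 16 - 8)) = 1/(n + 0) = 1/n)
u(G) = 6/(-2 + 1/G + 2*G²) (u(G) = 6/(-2 + ((G² + G*G) + 1/G)) = 6/(-2 + ((G² + G²) + 1/G)) = 6/(-2 + (2*G² + 1/G)) = 6/(-2 + (1/G + 2*G²)) = 6/(-2 + 1/G + 2*G²))
-49/35 + u(0)/82 = -49/35 + (6*0/(1 + 2*0*(-1 + 0²)))/82 = -49*1/35 + (6*0/(1 + 2*0*(-1 + 0)))*(1/82) = -7/5 + (6*0/(1 + 2*0*(-1)))*(1/82) = -7/5 + (6*0/(1 + 0))*(1/82) = -7/5 + (6*0/1)*(1/82) = -7/5 + (6*0*1)*(1/82) = -7/5 + 0*(1/82) = -7/5 + 0 = -7/5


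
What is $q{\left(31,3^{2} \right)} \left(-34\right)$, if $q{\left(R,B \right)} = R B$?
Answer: $-9486$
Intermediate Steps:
$q{\left(R,B \right)} = B R$
$q{\left(31,3^{2} \right)} \left(-34\right) = 3^{2} \cdot 31 \left(-34\right) = 9 \cdot 31 \left(-34\right) = 279 \left(-34\right) = -9486$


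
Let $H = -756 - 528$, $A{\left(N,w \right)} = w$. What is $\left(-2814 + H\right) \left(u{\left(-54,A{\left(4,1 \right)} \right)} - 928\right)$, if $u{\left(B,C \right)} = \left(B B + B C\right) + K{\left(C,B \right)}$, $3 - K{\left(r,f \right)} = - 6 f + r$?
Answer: $-6605976$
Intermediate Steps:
$K{\left(r,f \right)} = 3 - r + 6 f$ ($K{\left(r,f \right)} = 3 - \left(- 6 f + r\right) = 3 - \left(r - 6 f\right) = 3 + \left(- r + 6 f\right) = 3 - r + 6 f$)
$u{\left(B,C \right)} = 3 + B^{2} - C + 6 B + B C$ ($u{\left(B,C \right)} = \left(B B + B C\right) + \left(3 - C + 6 B\right) = \left(B^{2} + B C\right) + \left(3 - C + 6 B\right) = 3 + B^{2} - C + 6 B + B C$)
$H = -1284$
$\left(-2814 + H\right) \left(u{\left(-54,A{\left(4,1 \right)} \right)} - 928\right) = \left(-2814 - 1284\right) \left(\left(3 + \left(-54\right)^{2} - 1 + 6 \left(-54\right) - 54\right) - 928\right) = - 4098 \left(\left(3 + 2916 - 1 - 324 - 54\right) - 928\right) = - 4098 \left(2540 - 928\right) = \left(-4098\right) 1612 = -6605976$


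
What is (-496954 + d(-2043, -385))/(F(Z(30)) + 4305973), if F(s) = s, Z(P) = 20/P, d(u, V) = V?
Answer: -1492017/12917921 ≈ -0.11550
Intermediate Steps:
(-496954 + d(-2043, -385))/(F(Z(30)) + 4305973) = (-496954 - 385)/(20/30 + 4305973) = -497339/(20*(1/30) + 4305973) = -497339/(2/3 + 4305973) = -497339/12917921/3 = -497339*3/12917921 = -1492017/12917921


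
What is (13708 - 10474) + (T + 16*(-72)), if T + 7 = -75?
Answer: 2000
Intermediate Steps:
T = -82 (T = -7 - 75 = -82)
(13708 - 10474) + (T + 16*(-72)) = (13708 - 10474) + (-82 + 16*(-72)) = 3234 + (-82 - 1152) = 3234 - 1234 = 2000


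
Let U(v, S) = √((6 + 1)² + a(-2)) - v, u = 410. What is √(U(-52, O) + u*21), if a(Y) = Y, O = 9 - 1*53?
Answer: √(8662 + √47) ≈ 93.107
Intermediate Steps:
O = -44 (O = 9 - 53 = -44)
U(v, S) = √47 - v (U(v, S) = √((6 + 1)² - 2) - v = √(7² - 2) - v = √(49 - 2) - v = √47 - v)
√(U(-52, O) + u*21) = √((√47 - 1*(-52)) + 410*21) = √((√47 + 52) + 8610) = √((52 + √47) + 8610) = √(8662 + √47)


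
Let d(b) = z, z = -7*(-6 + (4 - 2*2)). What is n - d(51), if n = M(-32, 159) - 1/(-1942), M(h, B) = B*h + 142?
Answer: -9686695/1942 ≈ -4988.0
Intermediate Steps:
M(h, B) = 142 + B*h
z = 42 (z = -7*(-6 + (4 - 4)) = -7*(-6 + 0) = -7*(-6) = 42)
d(b) = 42
n = -9605131/1942 (n = (142 + 159*(-32)) - 1/(-1942) = (142 - 5088) - 1*(-1/1942) = -4946 + 1/1942 = -9605131/1942 ≈ -4946.0)
n - d(51) = -9605131/1942 - 1*42 = -9605131/1942 - 42 = -9686695/1942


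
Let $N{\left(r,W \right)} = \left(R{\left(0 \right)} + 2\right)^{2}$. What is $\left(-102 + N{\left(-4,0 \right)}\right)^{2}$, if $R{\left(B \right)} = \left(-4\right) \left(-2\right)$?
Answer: $4$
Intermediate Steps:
$R{\left(B \right)} = 8$
$N{\left(r,W \right)} = 100$ ($N{\left(r,W \right)} = \left(8 + 2\right)^{2} = 10^{2} = 100$)
$\left(-102 + N{\left(-4,0 \right)}\right)^{2} = \left(-102 + 100\right)^{2} = \left(-2\right)^{2} = 4$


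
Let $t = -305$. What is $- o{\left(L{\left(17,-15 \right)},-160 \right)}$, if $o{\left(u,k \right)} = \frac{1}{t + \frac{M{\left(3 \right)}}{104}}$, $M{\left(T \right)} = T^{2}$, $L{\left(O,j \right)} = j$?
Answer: $\frac{104}{31711} \approx 0.0032796$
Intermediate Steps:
$o{\left(u,k \right)} = - \frac{104}{31711}$ ($o{\left(u,k \right)} = \frac{1}{-305 + \frac{3^{2}}{104}} = \frac{1}{-305 + 9 \cdot \frac{1}{104}} = \frac{1}{-305 + \frac{9}{104}} = \frac{1}{- \frac{31711}{104}} = - \frac{104}{31711}$)
$- o{\left(L{\left(17,-15 \right)},-160 \right)} = \left(-1\right) \left(- \frac{104}{31711}\right) = \frac{104}{31711}$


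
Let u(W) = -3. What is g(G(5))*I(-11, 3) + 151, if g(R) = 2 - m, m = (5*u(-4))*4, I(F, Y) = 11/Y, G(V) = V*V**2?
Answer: 1135/3 ≈ 378.33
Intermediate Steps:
G(V) = V**3
m = -60 (m = (5*(-3))*4 = -15*4 = -60)
g(R) = 62 (g(R) = 2 - 1*(-60) = 2 + 60 = 62)
g(G(5))*I(-11, 3) + 151 = 62*(11/3) + 151 = 682/3 + 151 = 1135/3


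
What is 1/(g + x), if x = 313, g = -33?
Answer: 1/280 ≈ 0.0035714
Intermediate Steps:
1/(g + x) = 1/(-33 + 313) = 1/280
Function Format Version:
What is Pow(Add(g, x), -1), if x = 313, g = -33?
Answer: Rational(1, 280) ≈ 0.0035714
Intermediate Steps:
Pow(Add(g, x), -1) = Pow(Add(-33, 313), -1) = Pow(280, -1) = Rational(1, 280)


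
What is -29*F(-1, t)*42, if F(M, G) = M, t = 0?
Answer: 1218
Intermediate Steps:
-29*F(-1, t)*42 = -29*(-1)*42 = 29*42 = 1218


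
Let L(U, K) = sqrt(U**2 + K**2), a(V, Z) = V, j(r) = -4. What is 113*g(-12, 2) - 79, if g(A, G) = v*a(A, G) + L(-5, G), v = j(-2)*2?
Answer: 10769 + 113*sqrt(29) ≈ 11378.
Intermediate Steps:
L(U, K) = sqrt(K**2 + U**2)
v = -8 (v = -4*2 = -8)
g(A, G) = sqrt(25 + G**2) - 8*A (g(A, G) = -8*A + sqrt(G**2 + (-5)**2) = -8*A + sqrt(G**2 + 25) = -8*A + sqrt(25 + G**2) = sqrt(25 + G**2) - 8*A)
113*g(-12, 2) - 79 = 113*(sqrt(25 + 2**2) - 8*(-12)) - 79 = 113*(sqrt(25 + 4) + 96) - 79 = 113*(sqrt(29) + 96) - 79 = 113*(96 + sqrt(29)) - 79 = (10848 + 113*sqrt(29)) - 79 = 10769 + 113*sqrt(29)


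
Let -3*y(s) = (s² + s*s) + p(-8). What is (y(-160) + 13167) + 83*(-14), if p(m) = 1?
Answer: -5062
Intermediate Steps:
y(s) = -⅓ - 2*s²/3 (y(s) = -((s² + s*s) + 1)/3 = -((s² + s²) + 1)/3 = -(2*s² + 1)/3 = -(1 + 2*s²)/3 = -⅓ - 2*s²/3)
(y(-160) + 13167) + 83*(-14) = ((-⅓ - ⅔*(-160)²) + 13167) + 83*(-14) = ((-⅓ - ⅔*25600) + 13167) - 1162 = ((-⅓ - 51200/3) + 13167) - 1162 = (-17067 + 13167) - 1162 = -3900 - 1162 = -5062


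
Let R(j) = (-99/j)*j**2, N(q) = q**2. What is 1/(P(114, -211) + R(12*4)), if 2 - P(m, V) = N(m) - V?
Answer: -1/17957 ≈ -5.5689e-5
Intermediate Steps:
P(m, V) = 2 + V - m**2 (P(m, V) = 2 - (m**2 - V) = 2 + (V - m**2) = 2 + V - m**2)
R(j) = -99*j
1/(P(114, -211) + R(12*4)) = 1/((2 - 211 - 1*114**2) - 1188*4) = 1/((2 - 211 - 1*12996) - 99*48) = 1/((2 - 211 - 12996) - 4752) = 1/(-13205 - 4752) = 1/(-17957) = -1/17957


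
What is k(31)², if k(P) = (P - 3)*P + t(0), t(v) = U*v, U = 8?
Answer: 753424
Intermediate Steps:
t(v) = 8*v
k(P) = P*(-3 + P) (k(P) = (P - 3)*P + 8*0 = (-3 + P)*P + 0 = P*(-3 + P) + 0 = P*(-3 + P))
k(31)² = (31*(-3 + 31))² = (31*28)² = 868² = 753424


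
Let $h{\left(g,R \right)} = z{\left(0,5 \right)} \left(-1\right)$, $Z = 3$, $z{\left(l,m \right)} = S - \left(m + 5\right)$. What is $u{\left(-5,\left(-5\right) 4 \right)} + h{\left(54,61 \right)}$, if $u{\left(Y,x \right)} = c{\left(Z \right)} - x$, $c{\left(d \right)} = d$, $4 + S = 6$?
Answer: $31$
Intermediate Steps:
$S = 2$ ($S = -4 + 6 = 2$)
$z{\left(l,m \right)} = -3 - m$ ($z{\left(l,m \right)} = 2 - \left(m + 5\right) = 2 - \left(5 + m\right) = -3 - m$)
$h{\left(g,R \right)} = 8$ ($h{\left(g,R \right)} = \left(-3 - 5\right) \left(-1\right) = \left(-8\right) \left(-1\right) = 8$)
$u{\left(Y,x \right)} = 3 - x$
$u{\left(-5,\left(-5\right) 4 \right)} + h{\left(54,61 \right)} = \left(3 - \left(-5\right) 4\right) + 8 = \left(3 - -20\right) + 8 = \left(3 + 20\right) + 8 = 23 + 8 = 31$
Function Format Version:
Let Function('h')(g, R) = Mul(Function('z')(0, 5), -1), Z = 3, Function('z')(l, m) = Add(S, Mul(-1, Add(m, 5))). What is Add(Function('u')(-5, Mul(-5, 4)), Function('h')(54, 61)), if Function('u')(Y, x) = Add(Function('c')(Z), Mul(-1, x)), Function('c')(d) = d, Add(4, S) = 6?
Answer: 31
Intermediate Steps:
S = 2 (S = Add(-4, 6) = 2)
Function('z')(l, m) = Add(-3, Mul(-1, m)) (Function('z')(l, m) = Add(2, Mul(-1, Add(m, 5))) = Add(2, Mul(-1, Add(5, m))) = Add(2, Add(-5, Mul(-1, m))) = Add(-3, Mul(-1, m)))
Function('h')(g, R) = 8 (Function('h')(g, R) = Mul(Add(-3, Mul(-1, 5)), -1) = Mul(Add(-3, -5), -1) = Mul(-8, -1) = 8)
Function('u')(Y, x) = Add(3, Mul(-1, x))
Add(Function('u')(-5, Mul(-5, 4)), Function('h')(54, 61)) = Add(Add(3, Mul(-1, Mul(-5, 4))), 8) = Add(Add(3, Mul(-1, -20)), 8) = Add(Add(3, 20), 8) = Add(23, 8) = 31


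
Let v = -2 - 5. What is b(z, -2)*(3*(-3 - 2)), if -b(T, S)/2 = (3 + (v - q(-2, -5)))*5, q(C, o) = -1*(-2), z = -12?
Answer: -900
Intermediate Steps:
v = -7
q(C, o) = 2
b(T, S) = 60 (b(T, S) = -2*(3 + (-7 - 1*2))*5 = -2*(3 + (-7 - 2))*5 = -2*(3 - 9)*5 = -(-12)*5 = -2*(-30) = 60)
b(z, -2)*(3*(-3 - 2)) = 60*(3*(-3 - 2)) = 60*(3*(-5)) = 60*(-15) = -900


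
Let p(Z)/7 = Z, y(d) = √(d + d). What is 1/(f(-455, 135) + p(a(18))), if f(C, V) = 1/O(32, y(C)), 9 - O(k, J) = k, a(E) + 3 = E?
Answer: 23/2414 ≈ 0.0095278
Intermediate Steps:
a(E) = -3 + E
y(d) = √2*√d (y(d) = √(2*d) = √2*√d)
O(k, J) = 9 - k
f(C, V) = -1/23 (f(C, V) = 1/(9 - 1*32) = 1/(9 - 32) = 1/(-23) = -1/23)
p(Z) = 7*Z
1/(f(-455, 135) + p(a(18))) = 1/(-1/23 + 7*(-3 + 18)) = 1/(-1/23 + 7*15) = 1/(-1/23 + 105) = 1/(2414/23) = 23/2414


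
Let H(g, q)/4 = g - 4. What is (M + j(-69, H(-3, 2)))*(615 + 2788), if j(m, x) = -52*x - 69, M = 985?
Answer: 8071916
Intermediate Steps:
H(g, q) = -16 + 4*g (H(g, q) = 4*(g - 4) = 4*(-4 + g) = -16 + 4*g)
j(m, x) = -69 - 52*x
(M + j(-69, H(-3, 2)))*(615 + 2788) = (985 + (-69 - 52*(-16 + 4*(-3))))*(615 + 2788) = (985 + (-69 - 52*(-16 - 12)))*3403 = (985 + (-69 - 52*(-28)))*3403 = (985 + (-69 + 1456))*3403 = (985 + 1387)*3403 = 2372*3403 = 8071916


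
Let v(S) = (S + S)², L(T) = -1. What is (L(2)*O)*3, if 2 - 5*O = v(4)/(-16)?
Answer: -18/5 ≈ -3.6000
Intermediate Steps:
v(S) = 4*S² (v(S) = (2*S)² = 4*S²)
O = 6/5 (O = ⅖ - 4*4²/(5*(-16)) = ⅖ - 4*16*(-1)/(5*16) = ⅖ - 64*(-1)/(5*16) = ⅖ - ⅕*(-4) = ⅖ + ⅘ = 6/5 ≈ 1.2000)
(L(2)*O)*3 = -1*6/5*3 = -6/5*3 = -18/5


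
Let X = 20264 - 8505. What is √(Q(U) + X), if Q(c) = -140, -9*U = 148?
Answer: 3*√1291 ≈ 107.79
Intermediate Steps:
U = -148/9 (U = -⅑*148 = -148/9 ≈ -16.444)
X = 11759
√(Q(U) + X) = √(-140 + 11759) = √11619 = 3*√1291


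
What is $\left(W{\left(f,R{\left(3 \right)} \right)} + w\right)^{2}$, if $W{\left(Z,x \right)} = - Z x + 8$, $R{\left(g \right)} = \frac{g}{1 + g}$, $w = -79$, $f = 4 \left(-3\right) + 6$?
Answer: $\frac{17689}{4} \approx 4422.3$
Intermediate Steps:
$f = -6$ ($f = -12 + 6 = -6$)
$R{\left(g \right)} = \frac{g}{1 + g}$
$W{\left(Z,x \right)} = 8 - Z x$ ($W{\left(Z,x \right)} = - Z x + 8 = 8 - Z x$)
$\left(W{\left(f,R{\left(3 \right)} \right)} + w\right)^{2} = \left(\left(8 - - 6 \frac{3}{1 + 3}\right) - 79\right)^{2} = \left(\left(8 - - 6 \cdot \frac{3}{4}\right) - 79\right)^{2} = \left(\left(8 - - 6 \cdot 3 \cdot \frac{1}{4}\right) - 79\right)^{2} = \left(\left(8 - \left(-6\right) \frac{3}{4}\right) - 79\right)^{2} = \left(\left(8 + \frac{9}{2}\right) - 79\right)^{2} = \left(\frac{25}{2} - 79\right)^{2} = \left(- \frac{133}{2}\right)^{2} = \frac{17689}{4}$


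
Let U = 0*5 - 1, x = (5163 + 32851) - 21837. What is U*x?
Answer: -16177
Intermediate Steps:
x = 16177 (x = 38014 - 21837 = 16177)
U = -1 (U = 0 - 1 = -1)
U*x = -1*16177 = -16177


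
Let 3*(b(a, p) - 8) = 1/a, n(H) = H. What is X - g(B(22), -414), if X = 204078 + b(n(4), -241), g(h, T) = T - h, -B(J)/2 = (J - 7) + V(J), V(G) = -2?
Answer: 2453689/12 ≈ 2.0447e+5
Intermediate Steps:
b(a, p) = 8 + 1/(3*a)
B(J) = 18 - 2*J (B(J) = -2*((J - 7) - 2) = -2*((-7 + J) - 2) = -2*(-9 + J) = 18 - 2*J)
X = 2449033/12 (X = 204078 + (8 + (⅓)/4) = 204078 + (8 + (⅓)*(¼)) = 204078 + (8 + 1/12) = 204078 + 97/12 = 2449033/12 ≈ 2.0409e+5)
X - g(B(22), -414) = 2449033/12 - (-414 - (18 - 2*22)) = 2449033/12 - (-414 - (18 - 44)) = 2449033/12 - (-414 - 1*(-26)) = 2449033/12 - (-414 + 26) = 2449033/12 - 1*(-388) = 2449033/12 + 388 = 2453689/12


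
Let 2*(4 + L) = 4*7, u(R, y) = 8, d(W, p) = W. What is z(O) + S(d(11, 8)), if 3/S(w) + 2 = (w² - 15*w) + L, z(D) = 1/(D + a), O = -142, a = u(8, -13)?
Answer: -73/804 ≈ -0.090796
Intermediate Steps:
a = 8
z(D) = 1/(8 + D) (z(D) = 1/(D + 8) = 1/(8 + D))
L = 10 (L = -4 + (4*7)/2 = -4 + (½)*28 = -4 + 14 = 10)
S(w) = 3/(8 + w² - 15*w) (S(w) = 3/(-2 + ((w² - 15*w) + 10)) = 3/(-2 + (10 + w² - 15*w)) = 3/(8 + w² - 15*w))
z(O) + S(d(11, 8)) = 1/(8 - 142) + 3/(8 + 11² - 15*11) = 1/(-134) + 3/(8 + 121 - 165) = -1/134 + 3/(-36) = -1/134 + 3*(-1/36) = -1/134 - 1/12 = -73/804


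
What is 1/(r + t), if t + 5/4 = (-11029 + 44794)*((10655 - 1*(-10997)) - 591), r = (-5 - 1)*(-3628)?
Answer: 4/2844585727 ≈ 1.4062e-9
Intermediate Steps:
r = 21768 (r = -6*(-3628) = 21768)
t = 2844498655/4 (t = -5/4 + (-11029 + 44794)*((10655 - 1*(-10997)) - 591) = -5/4 + 33765*((10655 + 10997) - 591) = -5/4 + 33765*(21652 - 591) = -5/4 + 33765*21061 = -5/4 + 711124665 = 2844498655/4 ≈ 7.1112e+8)
1/(r + t) = 1/(21768 + 2844498655/4) = 1/(2844585727/4) = 4/2844585727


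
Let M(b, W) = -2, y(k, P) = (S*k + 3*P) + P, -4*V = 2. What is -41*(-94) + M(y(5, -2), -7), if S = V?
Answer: 3852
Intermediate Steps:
V = -1/2 (V = -1/4*2 = -1/2 ≈ -0.50000)
S = -1/2 ≈ -0.50000
y(k, P) = 4*P - k/2 (y(k, P) = (-k/2 + 3*P) + P = (3*P - k/2) + P = 4*P - k/2)
-41*(-94) + M(y(5, -2), -7) = -41*(-94) - 2 = 3854 - 2 = 3852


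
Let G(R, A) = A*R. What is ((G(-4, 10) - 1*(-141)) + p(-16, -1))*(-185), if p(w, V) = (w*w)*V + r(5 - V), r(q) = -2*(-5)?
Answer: 26825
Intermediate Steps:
r(q) = 10
p(w, V) = 10 + V*w² (p(w, V) = (w*w)*V + 10 = w²*V + 10 = V*w² + 10 = 10 + V*w²)
((G(-4, 10) - 1*(-141)) + p(-16, -1))*(-185) = ((10*(-4) - 1*(-141)) + (10 - 1*(-16)²))*(-185) = ((-40 + 141) + (10 - 1*256))*(-185) = (101 + (10 - 256))*(-185) = (101 - 246)*(-185) = -145*(-185) = 26825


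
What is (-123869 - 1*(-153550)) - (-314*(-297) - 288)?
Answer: -63289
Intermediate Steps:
(-123869 - 1*(-153550)) - (-314*(-297) - 288) = (-123869 + 153550) - (93258 - 288) = 29681 - 1*92970 = 29681 - 92970 = -63289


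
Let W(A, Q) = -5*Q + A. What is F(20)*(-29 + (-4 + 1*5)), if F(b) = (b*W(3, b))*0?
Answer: 0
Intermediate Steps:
W(A, Q) = A - 5*Q
F(b) = 0 (F(b) = (b*(3 - 5*b))*0 = 0)
F(20)*(-29 + (-4 + 1*5)) = 0*(-29 + (-4 + 1*5)) = 0*(-29 + (-4 + 5)) = 0*(-29 + 1) = 0*(-28) = 0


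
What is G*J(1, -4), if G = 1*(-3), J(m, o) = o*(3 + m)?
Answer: 48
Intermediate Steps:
G = -3
G*J(1, -4) = -(-12)*(3 + 1) = -(-12)*4 = -3*(-16) = 48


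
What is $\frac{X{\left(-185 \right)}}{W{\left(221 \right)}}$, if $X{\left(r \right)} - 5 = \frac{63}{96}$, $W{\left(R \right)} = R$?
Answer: $\frac{181}{7072} \approx 0.025594$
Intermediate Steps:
$X{\left(r \right)} = \frac{181}{32}$ ($X{\left(r \right)} = 5 + \frac{63}{96} = 5 + 63 \cdot \frac{1}{96} = 5 + \frac{21}{32} = \frac{181}{32}$)
$\frac{X{\left(-185 \right)}}{W{\left(221 \right)}} = \frac{181}{32 \cdot 221} = \frac{181}{32} \cdot \frac{1}{221} = \frac{181}{7072}$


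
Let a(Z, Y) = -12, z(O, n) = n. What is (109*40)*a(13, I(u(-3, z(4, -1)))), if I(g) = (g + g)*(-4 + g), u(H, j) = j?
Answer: -52320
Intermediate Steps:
I(g) = 2*g*(-4 + g) (I(g) = (2*g)*(-4 + g) = 2*g*(-4 + g))
(109*40)*a(13, I(u(-3, z(4, -1)))) = (109*40)*(-12) = 4360*(-12) = -52320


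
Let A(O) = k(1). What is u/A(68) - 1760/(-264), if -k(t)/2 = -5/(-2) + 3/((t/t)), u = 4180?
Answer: -1120/3 ≈ -373.33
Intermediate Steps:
k(t) = -11 (k(t) = -2*(-5/(-2) + 3/((t/t))) = -2*(-5*(-½) + 3/1) = -2*(5/2 + 3*1) = -2*(5/2 + 3) = -2*11/2 = -11)
A(O) = -11
u/A(68) - 1760/(-264) = 4180/(-11) - 1760/(-264) = 4180*(-1/11) - 1760*(-1/264) = -380 + 20/3 = -1120/3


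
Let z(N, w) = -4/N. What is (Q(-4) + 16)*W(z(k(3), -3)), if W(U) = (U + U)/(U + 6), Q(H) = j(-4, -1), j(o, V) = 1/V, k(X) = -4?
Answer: 30/7 ≈ 4.2857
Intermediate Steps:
Q(H) = -1 (Q(H) = 1/(-1) = -1)
W(U) = 2*U/(6 + U) (W(U) = (2*U)/(6 + U) = 2*U/(6 + U))
(Q(-4) + 16)*W(z(k(3), -3)) = (-1 + 16)*(2*(-4/(-4))/(6 - 4/(-4))) = 15*(2*(-4*(-¼))/(6 - 4*(-¼))) = 15*(2*1/(6 + 1)) = 15*(2*1/7) = 15*(2*1*(⅐)) = 15*(2/7) = 30/7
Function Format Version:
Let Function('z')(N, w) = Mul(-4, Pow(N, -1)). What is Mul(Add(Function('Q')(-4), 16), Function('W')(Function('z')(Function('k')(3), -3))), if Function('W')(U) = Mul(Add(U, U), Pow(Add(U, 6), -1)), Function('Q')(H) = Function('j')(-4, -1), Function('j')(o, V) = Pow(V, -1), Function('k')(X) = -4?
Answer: Rational(30, 7) ≈ 4.2857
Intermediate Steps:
Function('Q')(H) = -1 (Function('Q')(H) = Pow(-1, -1) = -1)
Function('W')(U) = Mul(2, U, Pow(Add(6, U), -1)) (Function('W')(U) = Mul(Mul(2, U), Pow(Add(6, U), -1)) = Mul(2, U, Pow(Add(6, U), -1)))
Mul(Add(Function('Q')(-4), 16), Function('W')(Function('z')(Function('k')(3), -3))) = Mul(Add(-1, 16), Mul(2, Mul(-4, Pow(-4, -1)), Pow(Add(6, Mul(-4, Pow(-4, -1))), -1))) = Mul(15, Mul(2, Mul(-4, Rational(-1, 4)), Pow(Add(6, Mul(-4, Rational(-1, 4))), -1))) = Mul(15, Mul(2, 1, Pow(Add(6, 1), -1))) = Mul(15, Mul(2, 1, Pow(7, -1))) = Mul(15, Mul(2, 1, Rational(1, 7))) = Mul(15, Rational(2, 7)) = Rational(30, 7)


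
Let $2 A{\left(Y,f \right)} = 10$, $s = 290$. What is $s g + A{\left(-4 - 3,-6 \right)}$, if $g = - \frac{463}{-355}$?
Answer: $\frac{27209}{71} \approx 383.23$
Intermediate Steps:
$A{\left(Y,f \right)} = 5$ ($A{\left(Y,f \right)} = \frac{1}{2} \cdot 10 = 5$)
$g = \frac{463}{355}$ ($g = \left(-463\right) \left(- \frac{1}{355}\right) = \frac{463}{355} \approx 1.3042$)
$s g + A{\left(-4 - 3,-6 \right)} = 290 \cdot \frac{463}{355} + 5 = \frac{26854}{71} + 5 = \frac{27209}{71}$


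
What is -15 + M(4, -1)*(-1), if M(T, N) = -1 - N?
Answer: -15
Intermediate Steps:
-15 + M(4, -1)*(-1) = -15 + (-1 - 1*(-1))*(-1) = -15 + (-1 + 1)*(-1) = -15 + 0*(-1) = -15 + 0 = -15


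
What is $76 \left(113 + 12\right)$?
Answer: $9500$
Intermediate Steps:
$76 \left(113 + 12\right) = 76 \cdot 125 = 9500$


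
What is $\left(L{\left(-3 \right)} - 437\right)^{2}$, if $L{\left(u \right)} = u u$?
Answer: $183184$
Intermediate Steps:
$L{\left(u \right)} = u^{2}$
$\left(L{\left(-3 \right)} - 437\right)^{2} = \left(\left(-3\right)^{2} - 437\right)^{2} = \left(9 - 437\right)^{2} = \left(-428\right)^{2} = 183184$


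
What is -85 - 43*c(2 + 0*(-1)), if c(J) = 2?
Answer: -171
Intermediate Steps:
-85 - 43*c(2 + 0*(-1)) = -85 - 43*2 = -85 - 86 = -171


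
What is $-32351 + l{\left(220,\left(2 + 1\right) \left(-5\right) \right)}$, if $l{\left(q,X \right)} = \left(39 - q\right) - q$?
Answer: $-32752$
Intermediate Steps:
$l{\left(q,X \right)} = 39 - 2 q$
$-32351 + l{\left(220,\left(2 + 1\right) \left(-5\right) \right)} = -32351 + \left(39 - 440\right) = -32351 - 401 = -32752$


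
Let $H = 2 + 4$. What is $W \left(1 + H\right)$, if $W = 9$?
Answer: $63$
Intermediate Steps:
$H = 6$
$W \left(1 + H\right) = 9 \left(1 + 6\right) = 9 \cdot 7 = 63$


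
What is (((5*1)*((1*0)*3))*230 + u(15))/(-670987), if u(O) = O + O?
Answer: -30/670987 ≈ -4.4710e-5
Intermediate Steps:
u(O) = 2*O
(((5*1)*((1*0)*3))*230 + u(15))/(-670987) = (((5*1)*((1*0)*3))*230 + 2*15)/(-670987) = ((5*(0*3))*230 + 30)*(-1/670987) = ((5*0)*230 + 30)*(-1/670987) = (0*230 + 30)*(-1/670987) = (0 + 30)*(-1/670987) = 30*(-1/670987) = -30/670987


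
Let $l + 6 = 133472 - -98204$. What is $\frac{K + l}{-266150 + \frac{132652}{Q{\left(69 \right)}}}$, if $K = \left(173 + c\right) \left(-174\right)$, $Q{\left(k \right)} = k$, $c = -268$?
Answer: $- \frac{8562900}{9115849} \approx -0.93934$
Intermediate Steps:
$K = 16530$ ($K = \left(173 - 268\right) \left(-174\right) = \left(-95\right) \left(-174\right) = 16530$)
$l = 231670$ ($l = -6 + \left(133472 - -98204\right) = -6 + \left(133472 + 98204\right) = -6 + 231676 = 231670$)
$\frac{K + l}{-266150 + \frac{132652}{Q{\left(69 \right)}}} = \frac{16530 + 231670}{-266150 + \frac{132652}{69}} = \frac{248200}{-266150 + 132652 \cdot \frac{1}{69}} = \frac{248200}{-266150 + \frac{132652}{69}} = \frac{248200}{- \frac{18231698}{69}} = 248200 \left(- \frac{69}{18231698}\right) = - \frac{8562900}{9115849}$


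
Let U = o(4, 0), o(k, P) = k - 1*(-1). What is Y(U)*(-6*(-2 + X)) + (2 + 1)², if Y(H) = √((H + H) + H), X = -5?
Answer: 9 + 42*√15 ≈ 171.67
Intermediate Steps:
o(k, P) = 1 + k (o(k, P) = k + 1 = 1 + k)
U = 5 (U = 1 + 4 = 5)
Y(H) = √3*√H (Y(H) = √(2*H + H) = √(3*H) = √3*√H)
Y(U)*(-6*(-2 + X)) + (2 + 1)² = (√3*√5)*(-6*(-2 - 5)) + (2 + 1)² = √15*(-6*(-7)) + 3² = √15*42 + 9 = 42*√15 + 9 = 9 + 42*√15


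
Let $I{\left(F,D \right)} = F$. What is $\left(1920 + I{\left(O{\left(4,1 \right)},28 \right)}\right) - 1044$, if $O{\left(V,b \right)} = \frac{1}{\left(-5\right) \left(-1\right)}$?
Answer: $\frac{4381}{5} \approx 876.2$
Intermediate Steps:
$O{\left(V,b \right)} = \frac{1}{5}$
$\left(1920 + I{\left(O{\left(4,1 \right)},28 \right)}\right) - 1044 = \left(1920 + \frac{1}{5}\right) - 1044 = \frac{9601}{5} - 1044 = \frac{4381}{5}$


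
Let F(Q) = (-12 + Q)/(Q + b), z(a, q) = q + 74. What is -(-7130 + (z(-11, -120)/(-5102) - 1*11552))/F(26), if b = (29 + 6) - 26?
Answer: 238288795/5102 ≈ 46705.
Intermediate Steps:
b = 9 (b = 35 - 26 = 9)
z(a, q) = 74 + q
F(Q) = (-12 + Q)/(9 + Q) (F(Q) = (-12 + Q)/(Q + 9) = (-12 + Q)/(9 + Q))
-(-7130 + (z(-11, -120)/(-5102) - 1*11552))/F(26) = -(-7130 + ((74 - 120)/(-5102) - 1*11552))/((-12 + 26)/(9 + 26)) = -(-7130 + (-46*(-1/5102) - 11552))/(14/35) = -(-7130 + (23/2551 - 11552))/((1/35)*14) = -(-7130 - 29469129/2551)/2/5 = -(-47657759)*5/(2551*2) = -1*(-238288795/5102) = 238288795/5102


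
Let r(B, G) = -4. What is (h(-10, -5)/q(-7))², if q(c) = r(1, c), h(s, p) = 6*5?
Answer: 225/4 ≈ 56.250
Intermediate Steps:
h(s, p) = 30
q(c) = -4
(h(-10, -5)/q(-7))² = (30/(-4))² = (30*(-¼))² = (-15/2)² = 225/4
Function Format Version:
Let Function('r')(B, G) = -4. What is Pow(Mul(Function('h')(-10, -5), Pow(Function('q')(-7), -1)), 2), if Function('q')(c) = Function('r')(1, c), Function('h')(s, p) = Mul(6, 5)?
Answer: Rational(225, 4) ≈ 56.250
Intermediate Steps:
Function('h')(s, p) = 30
Function('q')(c) = -4
Pow(Mul(Function('h')(-10, -5), Pow(Function('q')(-7), -1)), 2) = Pow(Mul(30, Pow(-4, -1)), 2) = Pow(Mul(30, Rational(-1, 4)), 2) = Pow(Rational(-15, 2), 2) = Rational(225, 4)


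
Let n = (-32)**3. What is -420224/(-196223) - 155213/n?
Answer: 44226260531/6429835264 ≈ 6.8783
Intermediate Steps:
n = -32768
-420224/(-196223) - 155213/n = -420224/(-196223) - 155213/(-32768) = -420224*(-1/196223) - 155213*(-1/32768) = 420224/196223 + 155213/32768 = 44226260531/6429835264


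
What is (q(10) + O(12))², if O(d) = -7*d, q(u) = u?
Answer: 5476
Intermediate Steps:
(q(10) + O(12))² = (10 - 7*12)² = (10 - 84)² = (-74)² = 5476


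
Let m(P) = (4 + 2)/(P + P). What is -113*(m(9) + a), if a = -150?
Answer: 50737/3 ≈ 16912.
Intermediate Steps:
m(P) = 3/P (m(P) = 6/((2*P)) = 6*(1/(2*P)) = 3/P)
-113*(m(9) + a) = -113*(3/9 - 150) = -113*(3*(⅑) - 150) = -113*(⅓ - 150) = -113*(-449/3) = 50737/3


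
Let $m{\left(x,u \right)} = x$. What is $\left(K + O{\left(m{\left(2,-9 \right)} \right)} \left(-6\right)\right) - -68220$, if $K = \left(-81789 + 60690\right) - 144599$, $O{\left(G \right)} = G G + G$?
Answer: $-97514$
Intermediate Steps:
$O{\left(G \right)} = G + G^{2}$ ($O{\left(G \right)} = G^{2} + G = G + G^{2}$)
$K = -165698$ ($K = -21099 - 144599 = -165698$)
$\left(K + O{\left(m{\left(2,-9 \right)} \right)} \left(-6\right)\right) - -68220 = \left(-165698 + 2 \left(1 + 2\right) \left(-6\right)\right) - -68220 = \left(-165698 + 2 \cdot 3 \left(-6\right)\right) + 68220 = \left(-165698 + 6 \left(-6\right)\right) + 68220 = \left(-165698 - 36\right) + 68220 = -165734 + 68220 = -97514$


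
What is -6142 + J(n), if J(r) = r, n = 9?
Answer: -6133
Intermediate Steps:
-6142 + J(n) = -6142 + 9 = -6133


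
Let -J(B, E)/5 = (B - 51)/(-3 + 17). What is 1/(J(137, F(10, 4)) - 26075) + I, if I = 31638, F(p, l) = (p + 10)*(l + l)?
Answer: 5781528113/182740 ≈ 31638.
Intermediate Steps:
F(p, l) = 2*l*(10 + p) (F(p, l) = (10 + p)*(2*l) = 2*l*(10 + p))
J(B, E) = 255/14 - 5*B/14 (J(B, E) = -5*(B - 51)/(-3 + 17) = -5*(-51 + B)/14 = -5*(-51/14 + B/14) = 255/14 - 5*B/14)
1/(J(137, F(10, 4)) - 26075) + I = 1/((255/14 - 5/14*137) - 26075) + 31638 = 1/((255/14 - 685/14) - 26075) + 31638 = 1/(-215/7 - 26075) + 31638 = 1/(-182740/7) + 31638 = -7/182740 + 31638 = 5781528113/182740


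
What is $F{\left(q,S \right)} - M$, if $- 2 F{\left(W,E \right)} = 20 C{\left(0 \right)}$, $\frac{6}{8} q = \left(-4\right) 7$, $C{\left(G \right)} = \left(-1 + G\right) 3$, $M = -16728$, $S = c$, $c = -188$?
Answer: $16758$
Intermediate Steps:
$S = -188$
$C{\left(G \right)} = -3 + 3 G$
$q = - \frac{112}{3}$ ($q = \frac{4 \left(\left(-4\right) 7\right)}{3} = \frac{4}{3} \left(-28\right) = - \frac{112}{3} \approx -37.333$)
$F{\left(W,E \right)} = 30$ ($F{\left(W,E \right)} = - \frac{20 \left(-3 + 3 \cdot 0\right)}{2} = - \frac{20 \left(-3 + 0\right)}{2} = - \frac{20 \left(-3\right)}{2} = \left(- \frac{1}{2}\right) \left(-60\right) = 30$)
$F{\left(q,S \right)} - M = 30 - -16728 = 30 + 16728 = 16758$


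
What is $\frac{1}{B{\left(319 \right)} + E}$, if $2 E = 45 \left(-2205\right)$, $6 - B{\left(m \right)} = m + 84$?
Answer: $- \frac{2}{100019} \approx -1.9996 \cdot 10^{-5}$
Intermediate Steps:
$B{\left(m \right)} = -78 - m$ ($B{\left(m \right)} = 6 - \left(m + 84\right) = 6 - \left(84 + m\right) = -78 - m$)
$E = - \frac{99225}{2}$ ($E = \frac{45 \left(-2205\right)}{2} = \frac{1}{2} \left(-99225\right) = - \frac{99225}{2} \approx -49613.0$)
$\frac{1}{B{\left(319 \right)} + E} = \frac{1}{\left(-78 - 319\right) - \frac{99225}{2}} = \frac{1}{-397 - \frac{99225}{2}} = \frac{1}{- \frac{100019}{2}} = - \frac{2}{100019}$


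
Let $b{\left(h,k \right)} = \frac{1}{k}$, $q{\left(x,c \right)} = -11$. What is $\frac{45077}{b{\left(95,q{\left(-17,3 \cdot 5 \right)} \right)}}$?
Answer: $-495847$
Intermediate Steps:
$\frac{45077}{b{\left(95,q{\left(-17,3 \cdot 5 \right)} \right)}} = \frac{45077}{\frac{1}{-11}} = \frac{45077}{- \frac{1}{11}} = 45077 \left(-11\right) = -495847$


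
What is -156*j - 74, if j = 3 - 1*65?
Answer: 9598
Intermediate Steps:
j = -62 (j = 3 - 65 = -62)
-156*j - 74 = -156*(-62) - 74 = 9672 - 74 = 9598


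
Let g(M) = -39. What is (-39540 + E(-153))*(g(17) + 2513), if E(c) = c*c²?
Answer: -8958643458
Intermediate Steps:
E(c) = c³
(-39540 + E(-153))*(g(17) + 2513) = (-39540 + (-153)³)*(-39 + 2513) = (-39540 - 3581577)*2474 = -3621117*2474 = -8958643458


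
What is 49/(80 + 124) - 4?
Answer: -767/204 ≈ -3.7598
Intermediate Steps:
49/(80 + 124) - 4 = 49/204 - 4 = -767/204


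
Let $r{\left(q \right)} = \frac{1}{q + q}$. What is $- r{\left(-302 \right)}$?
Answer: $\frac{1}{604} \approx 0.0016556$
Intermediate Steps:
$r{\left(q \right)} = \frac{1}{2 q}$
$- r{\left(-302 \right)} = - \frac{1}{2 \left(-302\right)} = - \frac{-1}{2 \cdot 302} = \left(-1\right) \left(- \frac{1}{604}\right) = \frac{1}{604}$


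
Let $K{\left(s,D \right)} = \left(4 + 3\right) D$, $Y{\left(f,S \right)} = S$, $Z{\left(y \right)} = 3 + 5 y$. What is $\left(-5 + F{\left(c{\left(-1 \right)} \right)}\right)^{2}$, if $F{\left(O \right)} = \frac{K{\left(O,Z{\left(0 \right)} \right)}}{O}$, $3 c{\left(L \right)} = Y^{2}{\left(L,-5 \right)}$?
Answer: $\frac{3844}{625} \approx 6.1504$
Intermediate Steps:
$K{\left(s,D \right)} = 7 D$
$c{\left(L \right)} = \frac{25}{3}$ ($c{\left(L \right)} = \frac{\left(-5\right)^{2}}{3} = \frac{1}{3} \cdot 25 = \frac{25}{3}$)
$F{\left(O \right)} = \frac{21}{O}$ ($F{\left(O \right)} = \frac{7 \left(3 + 5 \cdot 0\right)}{O} = \frac{7 \left(3 + 0\right)}{O} = \frac{7 \cdot 3}{O} = \frac{21}{O}$)
$\left(-5 + F{\left(c{\left(-1 \right)} \right)}\right)^{2} = \left(-5 + \frac{21}{\frac{25}{3}}\right)^{2} = \left(-5 + 21 \cdot \frac{3}{25}\right)^{2} = \left(-5 + \frac{63}{25}\right)^{2} = \left(- \frac{62}{25}\right)^{2} = \frac{3844}{625}$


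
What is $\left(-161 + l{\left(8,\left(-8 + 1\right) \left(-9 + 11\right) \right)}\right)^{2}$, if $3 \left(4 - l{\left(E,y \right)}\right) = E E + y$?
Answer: $\frac{271441}{9} \approx 30160.0$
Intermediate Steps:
$l{\left(E,y \right)} = 4 - \frac{y}{3} - \frac{E^{2}}{3}$ ($l{\left(E,y \right)} = 4 - \frac{E E + y}{3} = 4 - \frac{E^{2} + y}{3} = 4 - \frac{y + E^{2}}{3} = 4 - \left(\frac{y}{3} + \frac{E^{2}}{3}\right) = 4 - \frac{y}{3} - \frac{E^{2}}{3}$)
$\left(-161 + l{\left(8,\left(-8 + 1\right) \left(-9 + 11\right) \right)}\right)^{2} = \left(-161 - \left(-4 + \frac{64}{3} + \frac{\left(-8 + 1\right) \left(-9 + 11\right)}{3}\right)\right)^{2} = \left(-161 - \left(\frac{52}{3} + \frac{1}{3} \left(-7\right) 2\right)\right)^{2} = \left(-161 - \frac{38}{3}\right)^{2} = \left(- \frac{521}{3}\right)^{2} = \frac{271441}{9}$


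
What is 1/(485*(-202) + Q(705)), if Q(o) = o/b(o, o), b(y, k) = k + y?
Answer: -2/195939 ≈ -1.0207e-5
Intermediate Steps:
Q(o) = ½ (Q(o) = o/(o + o) = o/((2*o)) = o*(1/(2*o)) = ½)
1/(485*(-202) + Q(705)) = 1/(485*(-202) + ½) = 1/(-97970 + ½) = 1/(-195939/2) = -2/195939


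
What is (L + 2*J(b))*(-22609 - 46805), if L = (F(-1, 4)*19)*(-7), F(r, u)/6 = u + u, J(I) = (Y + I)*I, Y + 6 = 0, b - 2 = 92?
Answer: -705246240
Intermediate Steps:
b = 94 (b = 2 + 92 = 94)
Y = -6 (Y = -6 + 0 = -6)
J(I) = I*(-6 + I) (J(I) = (-6 + I)*I = I*(-6 + I))
F(r, u) = 12*u (F(r, u) = 6*(u + u) = 6*(2*u) = 12*u)
L = -6384 (L = ((12*4)*19)*(-7) = (48*19)*(-7) = 912*(-7) = -6384)
(L + 2*J(b))*(-22609 - 46805) = (-6384 + 2*(94*(-6 + 94)))*(-22609 - 46805) = (-6384 + 2*(94*88))*(-69414) = (-6384 + 2*8272)*(-69414) = (-6384 + 16544)*(-69414) = 10160*(-69414) = -705246240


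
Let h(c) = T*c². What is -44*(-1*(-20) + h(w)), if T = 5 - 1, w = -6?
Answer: -7216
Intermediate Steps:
T = 4
h(c) = 4*c²
-44*(-1*(-20) + h(w)) = -44*(-1*(-20) + 4*(-6)²) = -44*(20 + 4*36) = -44*(20 + 144) = -44*164 = -7216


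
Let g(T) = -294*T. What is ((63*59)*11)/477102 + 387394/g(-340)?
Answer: 321281491/81107340 ≈ 3.9612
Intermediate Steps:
((63*59)*11)/477102 + 387394/g(-340) = ((63*59)*11)/477102 + 387394/((-294*(-340))) = (3717*11)*(1/477102) + 387394/99960 = 40887*(1/477102) + 387394*(1/99960) = 13629/159034 + 3953/1020 = 321281491/81107340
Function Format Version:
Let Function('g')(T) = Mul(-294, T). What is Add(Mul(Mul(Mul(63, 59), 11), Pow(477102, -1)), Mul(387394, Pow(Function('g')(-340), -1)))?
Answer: Rational(321281491, 81107340) ≈ 3.9612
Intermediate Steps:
Add(Mul(Mul(Mul(63, 59), 11), Pow(477102, -1)), Mul(387394, Pow(Function('g')(-340), -1))) = Add(Mul(Mul(Mul(63, 59), 11), Pow(477102, -1)), Mul(387394, Pow(Mul(-294, -340), -1))) = Add(Mul(Mul(3717, 11), Rational(1, 477102)), Mul(387394, Pow(99960, -1))) = Add(Mul(40887, Rational(1, 477102)), Mul(387394, Rational(1, 99960))) = Add(Rational(13629, 159034), Rational(3953, 1020)) = Rational(321281491, 81107340)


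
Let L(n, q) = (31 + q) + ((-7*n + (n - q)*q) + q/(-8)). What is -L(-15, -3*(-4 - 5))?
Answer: 7795/8 ≈ 974.38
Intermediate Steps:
L(n, q) = 31 - 7*n + 7*q/8 + q*(n - q) (L(n, q) = (31 + q) + ((-7*n + q*(n - q)) + q*(-⅛)) = (31 + q) + ((-7*n + q*(n - q)) - q/8) = (31 + q) + (-7*n - q/8 + q*(n - q)) = 31 - 7*n + 7*q/8 + q*(n - q))
-L(-15, -3*(-4 - 5)) = -(31 - (-3*(-4 - 5))² - 7*(-15) + 7*(-3*(-4 - 5))/8 - (-45)*(-4 - 5)) = -(31 - (-3*(-9))² + 105 + 7*(-3*(-9))/8 - (-45)*(-9)) = -(31 - 1*27² + 105 + (7/8)*27 - 15*27) = -(31 - 1*729 + 105 + 189/8 - 405) = -(31 - 729 + 105 + 189/8 - 405) = -1*(-7795/8) = 7795/8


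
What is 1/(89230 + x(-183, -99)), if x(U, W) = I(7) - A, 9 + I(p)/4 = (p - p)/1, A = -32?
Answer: 1/89226 ≈ 1.1207e-5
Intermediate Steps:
I(p) = -36 (I(p) = -36 + 4*((p - p)/1) = -36 + 4*(0*1) = -36 + 4*0 = -36 + 0 = -36)
x(U, W) = -4 (x(U, W) = -36 - 1*(-32) = -36 + 32 = -4)
1/(89230 + x(-183, -99)) = 1/(89230 - 4) = 1/89226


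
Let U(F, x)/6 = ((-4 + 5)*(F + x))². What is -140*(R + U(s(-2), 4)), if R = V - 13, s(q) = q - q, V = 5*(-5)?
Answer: -8120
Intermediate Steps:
V = -25
s(q) = 0
U(F, x) = 6*(F + x)² (U(F, x) = 6*((-4 + 5)*(F + x))² = 6*(1*(F + x))² = 6*(F + x)²)
R = -38 (R = -25 - 13 = -38)
-140*(R + U(s(-2), 4)) = -140*(-38 + 6*(0 + 4)²) = -140*(-38 + 6*4²) = -140*(-38 + 6*16) = -140*(-38 + 96) = -140*58 = -8120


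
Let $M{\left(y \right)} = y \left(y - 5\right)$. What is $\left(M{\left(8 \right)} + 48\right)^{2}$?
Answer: $5184$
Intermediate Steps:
$M{\left(y \right)} = y \left(-5 + y\right)$
$\left(M{\left(8 \right)} + 48\right)^{2} = \left(8 \left(-5 + 8\right) + 48\right)^{2} = \left(8 \cdot 3 + 48\right)^{2} = \left(24 + 48\right)^{2} = 72^{2} = 5184$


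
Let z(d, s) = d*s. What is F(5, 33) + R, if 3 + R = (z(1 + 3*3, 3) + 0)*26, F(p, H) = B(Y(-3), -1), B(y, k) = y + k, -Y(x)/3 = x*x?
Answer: 749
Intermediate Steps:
Y(x) = -3*x² (Y(x) = -3*x*x = -3*x²)
B(y, k) = k + y
F(p, H) = -28 (F(p, H) = -1 - 3*(-3)² = -1 - 3*9 = -1 - 27 = -28)
R = 777 (R = -3 + ((1 + 3*3)*3 + 0)*26 = -3 + ((1 + 9)*3 + 0)*26 = -3 + (10*3 + 0)*26 = -3 + (30 + 0)*26 = -3 + 30*26 = -3 + 780 = 777)
F(5, 33) + R = -28 + 777 = 749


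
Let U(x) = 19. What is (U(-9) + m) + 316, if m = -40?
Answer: 295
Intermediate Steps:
(U(-9) + m) + 316 = (19 - 40) + 316 = -21 + 316 = 295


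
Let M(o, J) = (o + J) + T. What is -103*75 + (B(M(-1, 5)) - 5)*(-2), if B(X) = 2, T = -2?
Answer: -7719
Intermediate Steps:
M(o, J) = -2 + J + o (M(o, J) = (o + J) - 2 = (J + o) - 2 = -2 + J + o)
-103*75 + (B(M(-1, 5)) - 5)*(-2) = -103*75 + (2 - 5)*(-2) = -7725 - 3*(-2) = -7725 + 6 = -7719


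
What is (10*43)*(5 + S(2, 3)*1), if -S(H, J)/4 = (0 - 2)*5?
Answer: 19350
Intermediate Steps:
S(H, J) = 40 (S(H, J) = -4*(0 - 2)*5 = -(-8)*5 = -4*(-10) = 40)
(10*43)*(5 + S(2, 3)*1) = (10*43)*(5 + 40*1) = 430*(5 + 40) = 430*45 = 19350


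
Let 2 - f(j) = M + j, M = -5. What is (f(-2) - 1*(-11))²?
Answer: 400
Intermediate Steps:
f(j) = 7 - j (f(j) = 2 - (-5 + j) = 2 + (5 - j) = 7 - j)
(f(-2) - 1*(-11))² = ((7 - 1*(-2)) - 1*(-11))² = ((7 + 2) + 11)² = (9 + 11)² = 20² = 400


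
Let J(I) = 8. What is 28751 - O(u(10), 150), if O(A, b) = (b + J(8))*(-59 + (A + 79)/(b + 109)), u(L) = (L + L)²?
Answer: 9785225/259 ≈ 37781.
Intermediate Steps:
u(L) = 4*L² (u(L) = (2*L)² = 4*L²)
O(A, b) = (-59 + (79 + A)/(109 + b))*(8 + b) (O(A, b) = (b + 8)*(-59 + (A + 79)/(b + 109)) = (8 + b)*(-59 + (79 + A)/(109 + b)) = (-59 + (79 + A)/(109 + b))*(8 + b))
28751 - O(u(10), 150) = 28751 - (-50816 - 6824*150 - 59*150² + 8*(4*10²) + (4*10²)*150)/(109 + 150) = 28751 - (-50816 - 1023600 - 59*22500 + 8*(4*100) + (4*100)*150)/259 = 28751 - (-50816 - 1023600 - 1327500 + 8*400 + 400*150)/259 = 28751 - (-50816 - 1023600 - 1327500 + 3200 + 60000)/259 = 28751 - (-2338716)/259 = 28751 - 1*(-2338716/259) = 28751 + 2338716/259 = 9785225/259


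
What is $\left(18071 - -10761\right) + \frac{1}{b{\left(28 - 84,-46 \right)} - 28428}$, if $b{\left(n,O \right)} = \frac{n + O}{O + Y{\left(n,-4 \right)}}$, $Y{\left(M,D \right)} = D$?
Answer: $\frac{20489431943}{710649} \approx 28832.0$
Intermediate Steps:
$b{\left(n,O \right)} = \frac{O + n}{-4 + O}$ ($b{\left(n,O \right)} = \frac{n + O}{O - 4} = \frac{O + n}{-4 + O}$)
$\left(18071 - -10761\right) + \frac{1}{b{\left(28 - 84,-46 \right)} - 28428} = \left(18071 - -10761\right) + \frac{1}{\frac{-46 + \left(28 - 84\right)}{-4 - 46} - 28428} = \left(18071 + 10761\right) + \frac{1}{\frac{-46 - 56}{-50} - 28428} = 28832 + \frac{1}{\left(- \frac{1}{50}\right) \left(-102\right) - 28428} = 28832 + \frac{1}{\frac{51}{25} - 28428} = 28832 + \frac{1}{- \frac{710649}{25}} = 28832 - \frac{25}{710649} = \frac{20489431943}{710649}$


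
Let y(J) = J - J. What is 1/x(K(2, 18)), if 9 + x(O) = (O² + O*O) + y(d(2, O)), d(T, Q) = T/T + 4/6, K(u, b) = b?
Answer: 1/639 ≈ 0.0015649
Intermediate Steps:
d(T, Q) = 5/3 (d(T, Q) = 1 + 4*(⅙) = 1 + ⅔ = 5/3)
y(J) = 0
x(O) = -9 + 2*O² (x(O) = -9 + ((O² + O*O) + 0) = -9 + ((O² + O²) + 0) = -9 + (2*O² + 0) = -9 + 2*O²)
1/x(K(2, 18)) = 1/(-9 + 2*18²) = 1/(-9 + 2*324) = 1/(-9 + 648) = 1/639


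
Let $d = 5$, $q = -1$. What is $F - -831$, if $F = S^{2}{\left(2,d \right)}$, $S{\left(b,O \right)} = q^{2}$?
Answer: $832$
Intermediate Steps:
$S{\left(b,O \right)} = 1$ ($S{\left(b,O \right)} = \left(-1\right)^{2} = 1$)
$F = 1$ ($F = 1^{2} = 1$)
$F - -831 = 1 - -831 = 1 + 831 = 832$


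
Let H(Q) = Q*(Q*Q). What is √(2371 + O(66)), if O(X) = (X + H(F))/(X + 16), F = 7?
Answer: √15976142/82 ≈ 48.744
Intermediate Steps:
H(Q) = Q³ (H(Q) = Q*Q² = Q³)
O(X) = (343 + X)/(16 + X) (O(X) = (X + 7³)/(X + 16) = (X + 343)/(16 + X) = (343 + X)/(16 + X))
√(2371 + O(66)) = √(2371 + (343 + 66)/(16 + 66)) = √(2371 + 409/82) = √(194831/82) = √15976142/82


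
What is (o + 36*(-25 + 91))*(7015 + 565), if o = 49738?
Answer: 395024120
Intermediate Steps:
(o + 36*(-25 + 91))*(7015 + 565) = (49738 + 36*(-25 + 91))*(7015 + 565) = (49738 + 36*66)*7580 = (49738 + 2376)*7580 = 52114*7580 = 395024120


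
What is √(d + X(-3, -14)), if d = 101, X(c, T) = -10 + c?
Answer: 2*√22 ≈ 9.3808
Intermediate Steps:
√(d + X(-3, -14)) = √(101 + (-10 - 3)) = √(101 - 13) = √88 = 2*√22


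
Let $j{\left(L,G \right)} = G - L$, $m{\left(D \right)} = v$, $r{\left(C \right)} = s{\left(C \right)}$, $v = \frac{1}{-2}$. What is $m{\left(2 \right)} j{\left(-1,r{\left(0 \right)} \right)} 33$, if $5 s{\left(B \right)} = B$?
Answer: $- \frac{33}{2} \approx -16.5$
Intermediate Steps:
$s{\left(B \right)} = \frac{B}{5}$
$v = - \frac{1}{2} \approx -0.5$
$r{\left(C \right)} = \frac{C}{5}$
$m{\left(D \right)} = - \frac{1}{2}$
$m{\left(2 \right)} j{\left(-1,r{\left(0 \right)} \right)} 33 = - \frac{\frac{1}{5} \cdot 0 - -1}{2} \cdot 33 = - \frac{0 + 1}{2} \cdot 33 = \left(- \frac{1}{2}\right) 1 \cdot 33 = \left(- \frac{1}{2}\right) 33 = - \frac{33}{2}$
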